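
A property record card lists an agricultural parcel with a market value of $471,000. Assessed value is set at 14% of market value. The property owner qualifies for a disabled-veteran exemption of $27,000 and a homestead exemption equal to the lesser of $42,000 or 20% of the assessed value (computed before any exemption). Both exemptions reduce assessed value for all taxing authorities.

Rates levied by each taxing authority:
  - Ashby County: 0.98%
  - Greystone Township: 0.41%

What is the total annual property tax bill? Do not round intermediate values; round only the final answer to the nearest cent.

$357.95

Assessed value = $471,000 × 0.14 = $65,940
Homestead exemption = min($42,000, 20% × $65,940) = min($42,000, $13,188) = $13,188 (percentage binds)
Taxable value = $65,940 − $27,000 − $13,188 = $25,752
Ashby County: $25,752 × 0.0098 = $252.3696
Greystone Township: $25,752 × 0.0041 = $105.5832
Total = $357.9528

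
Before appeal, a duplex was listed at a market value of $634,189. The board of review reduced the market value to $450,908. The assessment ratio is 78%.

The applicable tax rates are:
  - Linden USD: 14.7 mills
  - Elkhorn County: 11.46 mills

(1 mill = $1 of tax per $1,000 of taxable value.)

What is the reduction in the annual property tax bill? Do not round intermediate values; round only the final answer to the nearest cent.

Old assessed value = $634,189 × 0.78 = $494,667.42
New assessed value = $450,908 × 0.78 = $351,708.24
Combined rate = 0.0147 + 0.01146 = 0.02616
Old tax = $494,667.42 × 0.02616 = $12,940.4997072
New tax = $351,708.24 × 0.02616 = $9,200.6875584
Reduction = $12,940.4997072 − $9,200.6875584 = $3,739.8121488

$3,739.81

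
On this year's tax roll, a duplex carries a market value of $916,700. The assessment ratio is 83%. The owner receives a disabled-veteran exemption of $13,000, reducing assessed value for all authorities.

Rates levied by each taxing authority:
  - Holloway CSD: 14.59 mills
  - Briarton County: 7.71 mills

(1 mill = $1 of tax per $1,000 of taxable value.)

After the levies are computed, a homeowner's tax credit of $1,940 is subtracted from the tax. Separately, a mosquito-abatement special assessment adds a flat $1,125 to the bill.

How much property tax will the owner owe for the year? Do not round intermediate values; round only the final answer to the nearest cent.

Assessed value = $916,700 × 0.83 = $760,861
Taxable value = $760,861 − $13,000 = $747,861
Holloway CSD: $747,861 × 0.01459 = $10,911.29199
Briarton County: $747,861 × 0.00771 = $5,766.00831
Levies subtotal = $16,677.3003
After credit = $16,677.3003 − $1,940 = $14,737.3003
Total = $14,737.3003 + $1,125 = $15,862.3003

$15,862.30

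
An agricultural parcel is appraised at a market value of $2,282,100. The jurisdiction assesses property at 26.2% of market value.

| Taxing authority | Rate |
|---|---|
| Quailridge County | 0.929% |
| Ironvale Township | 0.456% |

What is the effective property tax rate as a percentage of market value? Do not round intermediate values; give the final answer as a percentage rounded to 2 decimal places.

0.36%

Assessed value = $2,282,100 × 0.262 = $597,910.2
Quailridge County: $597,910.2 × 0.00929 = $5,554.585758
Ironvale Township: $597,910.2 × 0.00456 = $2,726.470512
Total tax = $8,281.05627
Effective rate = $8,281.05627 ÷ $2,282,100 = 0.36% of market value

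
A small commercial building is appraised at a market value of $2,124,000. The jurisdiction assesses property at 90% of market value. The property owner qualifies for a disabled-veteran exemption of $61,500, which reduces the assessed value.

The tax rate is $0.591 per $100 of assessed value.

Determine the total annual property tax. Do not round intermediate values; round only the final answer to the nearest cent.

$10,934.09

Assessed value = $2,124,000 × 0.9 = $1,911,600
Taxable value = $1,911,600 − $61,500 = $1,850,100
Tax = $1,850,100 × 0.00591 = $10,934.091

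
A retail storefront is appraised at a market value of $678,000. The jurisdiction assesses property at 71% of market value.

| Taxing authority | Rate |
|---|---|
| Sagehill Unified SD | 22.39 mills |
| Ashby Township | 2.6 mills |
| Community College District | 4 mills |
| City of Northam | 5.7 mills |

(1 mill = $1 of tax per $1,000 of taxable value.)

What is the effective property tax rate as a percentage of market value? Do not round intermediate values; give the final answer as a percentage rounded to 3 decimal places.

2.463%

Assessed value = $678,000 × 0.71 = $481,380
Sagehill Unified SD: $481,380 × 0.02239 = $10,778.0982
Ashby Township: $481,380 × 0.0026 = $1,251.588
Community College District: $481,380 × 0.004 = $1,925.52
City of Northam: $481,380 × 0.0057 = $2,743.866
Total tax = $16,699.0722
Effective rate = $16,699.0722 ÷ $678,000 = 2.463% of market value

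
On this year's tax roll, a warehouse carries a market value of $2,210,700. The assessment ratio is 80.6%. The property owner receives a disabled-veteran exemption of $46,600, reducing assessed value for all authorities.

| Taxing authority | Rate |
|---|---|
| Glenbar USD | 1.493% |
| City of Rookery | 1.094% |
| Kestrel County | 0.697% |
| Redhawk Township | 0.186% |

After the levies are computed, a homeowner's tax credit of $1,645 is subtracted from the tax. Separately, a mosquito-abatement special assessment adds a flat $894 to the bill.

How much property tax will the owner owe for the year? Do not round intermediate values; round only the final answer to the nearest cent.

Assessed value = $2,210,700 × 0.806 = $1,781,824.2
Taxable value = $1,781,824.2 − $46,600 = $1,735,224.2
Glenbar USD: $1,735,224.2 × 0.01493 = $25,906.897306
City of Rookery: $1,735,224.2 × 0.01094 = $18,983.352748
Kestrel County: $1,735,224.2 × 0.00697 = $12,094.512674
Redhawk Township: $1,735,224.2 × 0.00186 = $3,227.517012
Levies subtotal = $60,212.27974
After credit = $60,212.27974 − $1,645 = $58,567.27974
Total = $58,567.27974 + $894 = $59,461.27974

$59,461.28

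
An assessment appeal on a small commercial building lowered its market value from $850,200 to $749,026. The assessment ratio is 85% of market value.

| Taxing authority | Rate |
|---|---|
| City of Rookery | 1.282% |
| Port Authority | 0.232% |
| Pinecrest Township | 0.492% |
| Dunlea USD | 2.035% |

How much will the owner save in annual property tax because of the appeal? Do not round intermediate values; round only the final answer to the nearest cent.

$3,475.18

Old assessed value = $850,200 × 0.85 = $722,670
New assessed value = $749,026 × 0.85 = $636,672.1
Combined rate = 0.01282 + 0.00232 + 0.00492 + 0.02035 = 0.04041
Old tax = $722,670 × 0.04041 = $29,203.0947
New tax = $636,672.1 × 0.04041 = $25,727.919561
Reduction = $29,203.0947 − $25,727.919561 = $3,475.175139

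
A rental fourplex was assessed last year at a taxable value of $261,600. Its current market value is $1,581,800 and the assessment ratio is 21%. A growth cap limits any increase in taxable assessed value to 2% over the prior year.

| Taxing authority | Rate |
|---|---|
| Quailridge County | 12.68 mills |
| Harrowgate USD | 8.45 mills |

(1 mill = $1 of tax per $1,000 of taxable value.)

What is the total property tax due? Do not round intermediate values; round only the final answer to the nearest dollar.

Uncapped assessed value = $1,581,800 × 0.21 = $332,178
Cap limit = $261,600 × 1.02 = $266,832
Taxable assessed value = min($332,178, $266,832) = $266,832 (cap binds)
Quailridge County: $266,832 × 0.01268 = $3,383.42976
Harrowgate USD: $266,832 × 0.00845 = $2,254.7304
Total = $5,638.16016

$5,638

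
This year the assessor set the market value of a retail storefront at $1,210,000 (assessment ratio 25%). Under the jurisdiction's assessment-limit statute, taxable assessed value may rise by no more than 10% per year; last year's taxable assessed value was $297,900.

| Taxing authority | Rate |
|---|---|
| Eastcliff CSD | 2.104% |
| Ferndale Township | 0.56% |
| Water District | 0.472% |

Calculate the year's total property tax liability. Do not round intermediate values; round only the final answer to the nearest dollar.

Uncapped assessed value = $1,210,000 × 0.25 = $302,500
Cap limit = $297,900 × 1.1 = $327,690
Taxable assessed value = min($302,500, $327,690) = $302,500 (cap does not bind)
Eastcliff CSD: $302,500 × 0.02104 = $6,364.6
Ferndale Township: $302,500 × 0.0056 = $1,694
Water District: $302,500 × 0.00472 = $1,427.8
Total = $9,486.4

$9,486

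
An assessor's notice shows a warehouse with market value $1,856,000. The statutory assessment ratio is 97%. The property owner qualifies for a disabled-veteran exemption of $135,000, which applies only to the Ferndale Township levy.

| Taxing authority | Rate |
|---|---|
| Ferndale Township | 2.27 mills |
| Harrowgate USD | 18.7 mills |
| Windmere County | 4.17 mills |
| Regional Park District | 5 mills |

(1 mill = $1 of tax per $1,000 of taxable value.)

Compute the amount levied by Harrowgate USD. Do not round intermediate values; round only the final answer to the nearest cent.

Assessed value = $1,856,000 × 0.97 = $1,800,320
Harrowgate USD taxable value = $1,800,320 (exemption does not apply)
Harrowgate USD levy = $1,800,320 × 0.0187 = $33,665.984

$33,665.98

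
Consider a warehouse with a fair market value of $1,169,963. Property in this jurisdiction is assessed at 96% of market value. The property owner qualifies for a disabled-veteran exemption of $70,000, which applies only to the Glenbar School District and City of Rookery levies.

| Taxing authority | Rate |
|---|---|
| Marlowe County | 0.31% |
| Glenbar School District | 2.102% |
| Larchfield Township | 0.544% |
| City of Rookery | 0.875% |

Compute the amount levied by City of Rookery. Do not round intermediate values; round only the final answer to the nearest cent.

$9,215.19

Assessed value = $1,169,963 × 0.96 = $1,123,164.48
City of Rookery taxable value = $1,123,164.48 − $70,000 = $1,053,164.48
City of Rookery levy = $1,053,164.48 × 0.00875 = $9,215.1892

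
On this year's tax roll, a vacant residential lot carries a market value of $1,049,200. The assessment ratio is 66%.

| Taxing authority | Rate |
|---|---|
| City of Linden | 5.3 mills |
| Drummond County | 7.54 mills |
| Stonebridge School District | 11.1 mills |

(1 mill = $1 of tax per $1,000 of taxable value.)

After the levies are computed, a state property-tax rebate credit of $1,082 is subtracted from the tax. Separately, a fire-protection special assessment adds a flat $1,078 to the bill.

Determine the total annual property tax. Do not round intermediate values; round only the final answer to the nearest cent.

Assessed value = $1,049,200 × 0.66 = $692,472
City of Linden: $692,472 × 0.0053 = $3,670.1016
Drummond County: $692,472 × 0.00754 = $5,221.23888
Stonebridge School District: $692,472 × 0.0111 = $7,686.4392
Levies subtotal = $16,577.77968
After credit = $16,577.77968 − $1,082 = $15,495.77968
Total = $15,495.77968 + $1,078 = $16,573.77968

$16,573.78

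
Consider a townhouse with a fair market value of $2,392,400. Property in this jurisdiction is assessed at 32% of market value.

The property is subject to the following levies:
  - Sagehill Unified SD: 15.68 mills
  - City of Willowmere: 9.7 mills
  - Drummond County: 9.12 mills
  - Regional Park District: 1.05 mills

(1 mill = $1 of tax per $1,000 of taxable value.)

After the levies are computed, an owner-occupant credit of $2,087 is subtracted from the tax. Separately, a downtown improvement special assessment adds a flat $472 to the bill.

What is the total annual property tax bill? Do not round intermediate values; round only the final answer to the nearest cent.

$25,600.94

Assessed value = $2,392,400 × 0.32 = $765,568
Sagehill Unified SD: $765,568 × 0.01568 = $12,004.10624
City of Willowmere: $765,568 × 0.0097 = $7,426.0096
Drummond County: $765,568 × 0.00912 = $6,981.98016
Regional Park District: $765,568 × 0.00105 = $803.8464
Levies subtotal = $27,215.9424
After credit = $27,215.9424 − $2,087 = $25,128.9424
Total = $25,128.9424 + $472 = $25,600.9424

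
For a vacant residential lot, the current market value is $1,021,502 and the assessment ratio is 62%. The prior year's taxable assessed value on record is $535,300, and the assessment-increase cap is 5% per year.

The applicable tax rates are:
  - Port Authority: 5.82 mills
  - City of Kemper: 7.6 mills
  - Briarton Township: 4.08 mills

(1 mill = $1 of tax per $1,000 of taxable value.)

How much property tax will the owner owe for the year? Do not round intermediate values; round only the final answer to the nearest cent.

$9,836.14

Uncapped assessed value = $1,021,502 × 0.62 = $633,331.24
Cap limit = $535,300 × 1.05 = $562,065
Taxable assessed value = min($633,331.24, $562,065) = $562,065 (cap binds)
Port Authority: $562,065 × 0.00582 = $3,271.2183
City of Kemper: $562,065 × 0.0076 = $4,271.694
Briarton Township: $562,065 × 0.00408 = $2,293.2252
Total = $9,836.1375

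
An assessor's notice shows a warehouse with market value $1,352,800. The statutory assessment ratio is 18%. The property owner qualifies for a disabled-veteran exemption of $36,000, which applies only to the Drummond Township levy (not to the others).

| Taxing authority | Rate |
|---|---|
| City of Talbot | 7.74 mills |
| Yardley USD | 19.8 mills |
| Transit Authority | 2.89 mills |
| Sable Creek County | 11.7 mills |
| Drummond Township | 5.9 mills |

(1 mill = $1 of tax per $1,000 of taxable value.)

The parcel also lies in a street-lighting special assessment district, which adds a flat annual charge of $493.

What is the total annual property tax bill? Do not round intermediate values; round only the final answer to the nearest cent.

$11,976.10

Assessed value = $1,352,800 × 0.18 = $243,504
City of Talbot: $243,504 × 0.00774 = $1,884.72096
Yardley USD: $243,504 × 0.0198 = $4,821.3792
Transit Authority: $243,504 × 0.00289 = $703.72656
Sable Creek County: $243,504 × 0.0117 = $2,848.9968
Drummond Township: ($243,504 − $36,000) × 0.0059 = $207,504 × 0.0059 = $1,224.2736
Levies subtotal = $11,483.09712
Total = $11,483.09712 + $493 = $11,976.09712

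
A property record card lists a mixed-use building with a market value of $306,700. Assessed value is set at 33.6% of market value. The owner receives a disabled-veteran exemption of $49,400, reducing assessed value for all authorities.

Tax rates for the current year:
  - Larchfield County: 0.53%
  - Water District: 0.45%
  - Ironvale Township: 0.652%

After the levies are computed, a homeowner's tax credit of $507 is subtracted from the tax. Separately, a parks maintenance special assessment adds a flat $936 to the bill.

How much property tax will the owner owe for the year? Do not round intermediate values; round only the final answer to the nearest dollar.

Assessed value = $306,700 × 0.336 = $103,051.2
Taxable value = $103,051.2 − $49,400 = $53,651.2
Larchfield County: $53,651.2 × 0.0053 = $284.35136
Water District: $53,651.2 × 0.0045 = $241.4304
Ironvale Township: $53,651.2 × 0.00652 = $349.805824
Levies subtotal = $875.587584
After credit = $875.587584 − $507 = $368.587584
Total = $368.587584 + $936 = $1,304.587584

$1,305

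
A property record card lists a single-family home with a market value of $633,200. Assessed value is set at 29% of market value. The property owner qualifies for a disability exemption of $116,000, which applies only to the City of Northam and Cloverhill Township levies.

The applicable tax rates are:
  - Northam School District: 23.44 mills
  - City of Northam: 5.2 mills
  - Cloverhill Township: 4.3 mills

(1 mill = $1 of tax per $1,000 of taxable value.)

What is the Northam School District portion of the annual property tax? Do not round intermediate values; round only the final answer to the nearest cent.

Assessed value = $633,200 × 0.29 = $183,628
Northam School District taxable value = $183,628 (exemption does not apply)
Northam School District levy = $183,628 × 0.02344 = $4,304.24032

$4,304.24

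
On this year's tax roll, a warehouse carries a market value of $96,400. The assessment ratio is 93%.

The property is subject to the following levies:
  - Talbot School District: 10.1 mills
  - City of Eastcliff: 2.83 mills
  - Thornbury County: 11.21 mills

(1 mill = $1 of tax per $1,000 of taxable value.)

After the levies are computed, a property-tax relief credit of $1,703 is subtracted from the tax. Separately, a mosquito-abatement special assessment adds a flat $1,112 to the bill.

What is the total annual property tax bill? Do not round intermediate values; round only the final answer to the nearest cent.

Assessed value = $96,400 × 0.93 = $89,652
Talbot School District: $89,652 × 0.0101 = $905.4852
City of Eastcliff: $89,652 × 0.00283 = $253.71516
Thornbury County: $89,652 × 0.01121 = $1,004.99892
Levies subtotal = $2,164.19928
After credit = $2,164.19928 − $1,703 = $461.19928
Total = $461.19928 + $1,112 = $1,573.19928

$1,573.20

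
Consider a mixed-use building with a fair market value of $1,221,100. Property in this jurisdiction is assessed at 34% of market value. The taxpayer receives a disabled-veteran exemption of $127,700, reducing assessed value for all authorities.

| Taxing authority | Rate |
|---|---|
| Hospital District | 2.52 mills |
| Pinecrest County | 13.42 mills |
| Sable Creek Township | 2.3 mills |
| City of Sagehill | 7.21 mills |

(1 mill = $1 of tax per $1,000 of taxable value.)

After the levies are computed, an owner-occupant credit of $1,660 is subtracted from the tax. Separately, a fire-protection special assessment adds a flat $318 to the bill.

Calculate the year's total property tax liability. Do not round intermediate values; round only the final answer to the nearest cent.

$5,974.21

Assessed value = $1,221,100 × 0.34 = $415,174
Taxable value = $415,174 − $127,700 = $287,474
Hospital District: $287,474 × 0.00252 = $724.43448
Pinecrest County: $287,474 × 0.01342 = $3,857.90108
Sable Creek Township: $287,474 × 0.0023 = $661.1902
City of Sagehill: $287,474 × 0.00721 = $2,072.68754
Levies subtotal = $7,316.2133
After credit = $7,316.2133 − $1,660 = $5,656.2133
Total = $5,656.2133 + $318 = $5,974.2133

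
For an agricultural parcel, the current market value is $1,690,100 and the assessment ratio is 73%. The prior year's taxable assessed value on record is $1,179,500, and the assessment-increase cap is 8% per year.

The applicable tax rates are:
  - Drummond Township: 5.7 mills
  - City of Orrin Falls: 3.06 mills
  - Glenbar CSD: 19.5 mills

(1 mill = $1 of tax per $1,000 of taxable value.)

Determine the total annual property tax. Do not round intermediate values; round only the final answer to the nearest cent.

Uncapped assessed value = $1,690,100 × 0.73 = $1,233,773
Cap limit = $1,179,500 × 1.08 = $1,273,860
Taxable assessed value = min($1,233,773, $1,273,860) = $1,233,773 (cap does not bind)
Drummond Township: $1,233,773 × 0.0057 = $7,032.5061
City of Orrin Falls: $1,233,773 × 0.00306 = $3,775.34538
Glenbar CSD: $1,233,773 × 0.0195 = $24,058.5735
Total = $34,866.42498

$34,866.42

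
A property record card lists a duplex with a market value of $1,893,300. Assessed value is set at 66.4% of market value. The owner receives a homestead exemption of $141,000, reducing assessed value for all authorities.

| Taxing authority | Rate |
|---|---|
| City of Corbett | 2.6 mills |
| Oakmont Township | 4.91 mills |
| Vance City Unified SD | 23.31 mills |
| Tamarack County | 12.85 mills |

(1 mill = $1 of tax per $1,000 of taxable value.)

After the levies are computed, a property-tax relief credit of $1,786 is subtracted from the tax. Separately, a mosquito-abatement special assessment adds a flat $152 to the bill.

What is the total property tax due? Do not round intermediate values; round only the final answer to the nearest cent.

Assessed value = $1,893,300 × 0.664 = $1,257,151.2
Taxable value = $1,257,151.2 − $141,000 = $1,116,151.2
City of Corbett: $1,116,151.2 × 0.0026 = $2,901.99312
Oakmont Township: $1,116,151.2 × 0.00491 = $5,480.302392
Vance City Unified SD: $1,116,151.2 × 0.02331 = $26,017.484472
Tamarack County: $1,116,151.2 × 0.01285 = $14,342.54292
Levies subtotal = $48,742.322904
After credit = $48,742.322904 − $1,786 = $46,956.322904
Total = $46,956.322904 + $152 = $47,108.322904

$47,108.32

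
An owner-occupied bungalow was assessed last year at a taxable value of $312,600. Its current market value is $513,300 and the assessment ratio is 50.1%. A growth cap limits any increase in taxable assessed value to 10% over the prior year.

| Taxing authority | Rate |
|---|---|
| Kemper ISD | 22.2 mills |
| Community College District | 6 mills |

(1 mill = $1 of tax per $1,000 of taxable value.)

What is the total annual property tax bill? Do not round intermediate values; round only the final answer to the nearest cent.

Uncapped assessed value = $513,300 × 0.501 = $257,163.3
Cap limit = $312,600 × 1.1 = $343,860
Taxable assessed value = min($257,163.3, $343,860) = $257,163.3 (cap does not bind)
Kemper ISD: $257,163.3 × 0.0222 = $5,709.02526
Community College District: $257,163.3 × 0.006 = $1,542.9798
Total = $7,252.00506

$7,252.01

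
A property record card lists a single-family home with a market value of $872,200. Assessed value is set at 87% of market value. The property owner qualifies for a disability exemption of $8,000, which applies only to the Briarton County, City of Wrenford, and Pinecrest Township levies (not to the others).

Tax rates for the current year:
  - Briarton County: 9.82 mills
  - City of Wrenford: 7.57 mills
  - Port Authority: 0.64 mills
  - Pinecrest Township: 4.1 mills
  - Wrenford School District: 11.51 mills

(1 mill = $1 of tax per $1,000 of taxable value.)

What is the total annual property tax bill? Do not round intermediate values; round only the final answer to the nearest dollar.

Assessed value = $872,200 × 0.87 = $758,814
Briarton County: ($758,814 − $8,000) × 0.00982 = $750,814 × 0.00982 = $7,372.99348
City of Wrenford: ($758,814 − $8,000) × 0.00757 = $750,814 × 0.00757 = $5,683.66198
Port Authority: $758,814 × 0.00064 = $485.64096
Pinecrest Township: ($758,814 − $8,000) × 0.0041 = $750,814 × 0.0041 = $3,078.3374
Wrenford School District: $758,814 × 0.01151 = $8,733.94914
Total = $25,354.58296

$25,355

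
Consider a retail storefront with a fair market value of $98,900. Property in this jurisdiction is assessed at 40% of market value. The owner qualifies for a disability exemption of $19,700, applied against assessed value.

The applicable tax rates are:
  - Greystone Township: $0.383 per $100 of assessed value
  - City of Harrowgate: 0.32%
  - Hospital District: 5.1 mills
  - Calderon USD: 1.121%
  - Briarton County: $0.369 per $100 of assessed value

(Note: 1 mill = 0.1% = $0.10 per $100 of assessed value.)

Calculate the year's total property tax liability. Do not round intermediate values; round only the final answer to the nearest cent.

$536.82

Assessed value = $98,900 × 0.4 = $39,560
Taxable value = $39,560 − $19,700 = $19,860
Greystone Township: $19,860 × 0.00383 = $76.0638
City of Harrowgate: $19,860 × 0.0032 = $63.552
Hospital District: $19,860 × 0.0051 = $101.286
Calderon USD: $19,860 × 0.01121 = $222.6306
Briarton County: $19,860 × 0.00369 = $73.2834
Total = $536.8158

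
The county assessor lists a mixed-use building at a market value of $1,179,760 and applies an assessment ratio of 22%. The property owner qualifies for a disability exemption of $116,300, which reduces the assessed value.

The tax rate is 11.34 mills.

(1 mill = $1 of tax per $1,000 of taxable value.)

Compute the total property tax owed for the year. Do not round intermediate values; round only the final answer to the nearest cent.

$1,624.42

Assessed value = $1,179,760 × 0.22 = $259,547.2
Taxable value = $259,547.2 − $116,300 = $143,247.2
Tax = $143,247.2 × 0.01134 = $1,624.423248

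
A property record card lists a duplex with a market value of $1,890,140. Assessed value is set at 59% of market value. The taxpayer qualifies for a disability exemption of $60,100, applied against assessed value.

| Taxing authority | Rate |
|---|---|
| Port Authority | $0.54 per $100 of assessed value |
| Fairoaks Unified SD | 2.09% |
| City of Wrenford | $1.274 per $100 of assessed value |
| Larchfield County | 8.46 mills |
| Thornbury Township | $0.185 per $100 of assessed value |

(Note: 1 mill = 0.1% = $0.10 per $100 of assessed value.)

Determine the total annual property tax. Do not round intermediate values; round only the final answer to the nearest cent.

Assessed value = $1,890,140 × 0.59 = $1,115,182.6
Taxable value = $1,115,182.6 − $60,100 = $1,055,082.6
Port Authority: $1,055,082.6 × 0.0054 = $5,697.44604
Fairoaks Unified SD: $1,055,082.6 × 0.0209 = $22,051.22634
City of Wrenford: $1,055,082.6 × 0.01274 = $13,441.752324
Larchfield County: $1,055,082.6 × 0.00846 = $8,925.998796
Thornbury Township: $1,055,082.6 × 0.00185 = $1,951.90281
Total = $52,068.32631

$52,068.33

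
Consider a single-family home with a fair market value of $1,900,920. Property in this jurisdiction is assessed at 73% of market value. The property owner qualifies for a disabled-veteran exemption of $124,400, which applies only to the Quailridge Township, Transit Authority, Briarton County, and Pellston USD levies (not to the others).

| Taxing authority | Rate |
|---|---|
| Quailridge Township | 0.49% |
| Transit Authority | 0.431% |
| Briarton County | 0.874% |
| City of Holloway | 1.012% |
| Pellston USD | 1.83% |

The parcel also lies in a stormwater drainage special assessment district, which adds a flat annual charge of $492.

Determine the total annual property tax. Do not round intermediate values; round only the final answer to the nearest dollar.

$60,329

Assessed value = $1,900,920 × 0.73 = $1,387,671.6
Quailridge Township: ($1,387,671.6 − $124,400) × 0.0049 = $1,263,271.6 × 0.0049 = $6,190.03084
Transit Authority: ($1,387,671.6 − $124,400) × 0.00431 = $1,263,271.6 × 0.00431 = $5,444.700596
Briarton County: ($1,387,671.6 − $124,400) × 0.00874 = $1,263,271.6 × 0.00874 = $11,040.993784
City of Holloway: $1,387,671.6 × 0.01012 = $14,043.236592
Pellston USD: ($1,387,671.6 − $124,400) × 0.0183 = $1,263,271.6 × 0.0183 = $23,117.87028
Levies subtotal = $59,836.832092
Total = $59,836.832092 + $492 = $60,328.832092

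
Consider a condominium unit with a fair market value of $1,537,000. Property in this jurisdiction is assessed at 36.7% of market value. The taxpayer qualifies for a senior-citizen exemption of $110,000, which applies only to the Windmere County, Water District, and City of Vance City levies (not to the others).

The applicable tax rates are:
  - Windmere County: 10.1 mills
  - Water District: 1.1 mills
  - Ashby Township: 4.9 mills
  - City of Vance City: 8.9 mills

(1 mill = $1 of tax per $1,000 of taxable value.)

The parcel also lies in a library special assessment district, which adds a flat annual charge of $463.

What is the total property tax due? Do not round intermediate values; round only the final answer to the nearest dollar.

Assessed value = $1,537,000 × 0.367 = $564,079
Windmere County: ($564,079 − $110,000) × 0.0101 = $454,079 × 0.0101 = $4,586.1979
Water District: ($564,079 − $110,000) × 0.0011 = $454,079 × 0.0011 = $499.4869
Ashby Township: $564,079 × 0.0049 = $2,763.9871
City of Vance City: ($564,079 − $110,000) × 0.0089 = $454,079 × 0.0089 = $4,041.3031
Levies subtotal = $11,890.975
Total = $11,890.975 + $463 = $12,353.975

$12,354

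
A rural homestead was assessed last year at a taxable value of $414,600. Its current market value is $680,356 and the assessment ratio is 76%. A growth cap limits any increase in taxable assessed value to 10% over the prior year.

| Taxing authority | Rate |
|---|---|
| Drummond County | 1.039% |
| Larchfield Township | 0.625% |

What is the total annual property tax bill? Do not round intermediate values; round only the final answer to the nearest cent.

Uncapped assessed value = $680,356 × 0.76 = $517,070.56
Cap limit = $414,600 × 1.1 = $456,060
Taxable assessed value = min($517,070.56, $456,060) = $456,060 (cap binds)
Drummond County: $456,060 × 0.01039 = $4,738.4634
Larchfield Township: $456,060 × 0.00625 = $2,850.375
Total = $7,588.8384

$7,588.84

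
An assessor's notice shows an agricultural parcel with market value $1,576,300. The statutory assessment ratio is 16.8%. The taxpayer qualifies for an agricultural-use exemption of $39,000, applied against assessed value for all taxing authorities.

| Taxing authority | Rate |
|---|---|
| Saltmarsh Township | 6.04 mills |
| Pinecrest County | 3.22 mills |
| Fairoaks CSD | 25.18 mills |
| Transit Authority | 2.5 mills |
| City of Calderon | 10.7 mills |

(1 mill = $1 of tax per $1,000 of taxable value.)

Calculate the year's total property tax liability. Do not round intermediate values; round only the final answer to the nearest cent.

$10,757.99

Assessed value = $1,576,300 × 0.168 = $264,818.4
Taxable value = $264,818.4 − $39,000 = $225,818.4
Saltmarsh Township: $225,818.4 × 0.00604 = $1,363.943136
Pinecrest County: $225,818.4 × 0.00322 = $727.135248
Fairoaks CSD: $225,818.4 × 0.02518 = $5,686.107312
Transit Authority: $225,818.4 × 0.0025 = $564.546
City of Calderon: $225,818.4 × 0.0107 = $2,416.25688
Total = $1,363.943136 + $727.135248 + $5,686.107312 + $564.546 + $2,416.25688 = $10,757.988576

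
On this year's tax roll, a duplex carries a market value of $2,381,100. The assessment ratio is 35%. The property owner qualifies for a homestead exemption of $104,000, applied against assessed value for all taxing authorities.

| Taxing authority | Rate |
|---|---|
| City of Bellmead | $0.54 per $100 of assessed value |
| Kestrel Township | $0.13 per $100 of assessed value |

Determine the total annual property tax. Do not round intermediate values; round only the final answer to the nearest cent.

$4,886.88

Assessed value = $2,381,100 × 0.35 = $833,385
Taxable value = $833,385 − $104,000 = $729,385
City of Bellmead: $729,385 × 0.0054 = $3,938.679
Kestrel Township: $729,385 × 0.0013 = $948.2005
Total = $3,938.679 + $948.2005 = $4,886.8795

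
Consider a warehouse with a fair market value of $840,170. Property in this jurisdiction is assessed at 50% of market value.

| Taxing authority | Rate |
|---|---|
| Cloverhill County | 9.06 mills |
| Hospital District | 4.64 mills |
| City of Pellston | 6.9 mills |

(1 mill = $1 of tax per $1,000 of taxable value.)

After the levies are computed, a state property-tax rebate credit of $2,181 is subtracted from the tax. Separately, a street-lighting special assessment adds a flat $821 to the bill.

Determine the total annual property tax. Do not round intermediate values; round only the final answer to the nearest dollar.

Assessed value = $840,170 × 0.5 = $420,085
Cloverhill County: $420,085 × 0.00906 = $3,805.9701
Hospital District: $420,085 × 0.00464 = $1,949.1944
City of Pellston: $420,085 × 0.0069 = $2,898.5865
Levies subtotal = $8,653.751
After credit = $8,653.751 − $2,181 = $6,472.751
Total = $6,472.751 + $821 = $7,293.751

$7,294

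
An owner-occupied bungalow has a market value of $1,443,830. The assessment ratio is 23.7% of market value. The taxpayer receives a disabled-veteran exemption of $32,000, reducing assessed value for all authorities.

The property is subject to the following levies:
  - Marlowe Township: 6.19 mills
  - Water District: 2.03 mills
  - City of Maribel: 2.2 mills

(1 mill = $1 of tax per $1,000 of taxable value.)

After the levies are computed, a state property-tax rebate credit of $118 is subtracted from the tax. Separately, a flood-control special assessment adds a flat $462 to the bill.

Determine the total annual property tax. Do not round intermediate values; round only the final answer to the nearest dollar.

$3,576

Assessed value = $1,443,830 × 0.237 = $342,187.71
Taxable value = $342,187.71 − $32,000 = $310,187.71
Marlowe Township: $310,187.71 × 0.00619 = $1,920.0619249
Water District: $310,187.71 × 0.00203 = $629.6810513
City of Maribel: $310,187.71 × 0.0022 = $682.412962
Levies subtotal = $3,232.1559382
After credit = $3,232.1559382 − $118 = $3,114.1559382
Total = $3,114.1559382 + $462 = $3,576.1559382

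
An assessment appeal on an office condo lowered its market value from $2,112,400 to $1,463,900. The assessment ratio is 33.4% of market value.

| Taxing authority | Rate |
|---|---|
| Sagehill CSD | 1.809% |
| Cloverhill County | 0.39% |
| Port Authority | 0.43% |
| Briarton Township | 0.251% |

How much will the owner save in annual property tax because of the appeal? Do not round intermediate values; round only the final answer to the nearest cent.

Old assessed value = $2,112,400 × 0.334 = $705,541.6
New assessed value = $1,463,900 × 0.334 = $488,942.6
Combined rate = 0.01809 + 0.0039 + 0.0043 + 0.00251 = 0.0288
Old tax = $705,541.6 × 0.0288 = $20,319.59808
New tax = $488,942.6 × 0.0288 = $14,081.54688
Reduction = $20,319.59808 − $14,081.54688 = $6,238.0512

$6,238.05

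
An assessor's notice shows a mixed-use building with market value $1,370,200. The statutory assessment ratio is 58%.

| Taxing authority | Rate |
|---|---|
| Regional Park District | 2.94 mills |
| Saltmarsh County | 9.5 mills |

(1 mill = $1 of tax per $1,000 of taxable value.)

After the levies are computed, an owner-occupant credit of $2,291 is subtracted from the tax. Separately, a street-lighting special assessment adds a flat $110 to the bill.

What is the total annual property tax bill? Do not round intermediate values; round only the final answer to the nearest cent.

Assessed value = $1,370,200 × 0.58 = $794,716
Regional Park District: $794,716 × 0.00294 = $2,336.46504
Saltmarsh County: $794,716 × 0.0095 = $7,549.802
Levies subtotal = $9,886.26704
After credit = $9,886.26704 − $2,291 = $7,595.26704
Total = $7,595.26704 + $110 = $7,705.26704

$7,705.27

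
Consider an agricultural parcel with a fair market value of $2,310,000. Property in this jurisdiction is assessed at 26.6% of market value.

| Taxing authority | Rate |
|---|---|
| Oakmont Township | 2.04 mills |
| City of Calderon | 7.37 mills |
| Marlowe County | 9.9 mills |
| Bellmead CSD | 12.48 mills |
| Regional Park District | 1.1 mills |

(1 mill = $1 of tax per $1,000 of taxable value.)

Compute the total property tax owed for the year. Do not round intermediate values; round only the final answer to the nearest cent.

$20,209.59

Assessed value = $2,310,000 × 0.266 = $614,460
Oakmont Township: $614,460 × 0.00204 = $1,253.4984
City of Calderon: $614,460 × 0.00737 = $4,528.5702
Marlowe County: $614,460 × 0.0099 = $6,083.154
Bellmead CSD: $614,460 × 0.01248 = $7,668.4608
Regional Park District: $614,460 × 0.0011 = $675.906
Total = $1,253.4984 + $4,528.5702 + $6,083.154 + $7,668.4608 + $675.906 = $20,209.5894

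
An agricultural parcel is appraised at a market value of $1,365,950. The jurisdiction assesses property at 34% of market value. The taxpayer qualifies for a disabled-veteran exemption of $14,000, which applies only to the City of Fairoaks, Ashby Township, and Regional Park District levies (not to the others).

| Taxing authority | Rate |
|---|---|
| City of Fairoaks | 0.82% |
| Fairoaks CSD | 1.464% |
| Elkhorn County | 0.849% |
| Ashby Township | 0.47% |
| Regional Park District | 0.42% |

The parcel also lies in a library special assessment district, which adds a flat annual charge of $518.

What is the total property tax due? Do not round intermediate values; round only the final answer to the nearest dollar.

$18,962

Assessed value = $1,365,950 × 0.34 = $464,423
City of Fairoaks: ($464,423 − $14,000) × 0.0082 = $450,423 × 0.0082 = $3,693.4686
Fairoaks CSD: $464,423 × 0.01464 = $6,799.15272
Elkhorn County: $464,423 × 0.00849 = $3,942.95127
Ashby Township: ($464,423 − $14,000) × 0.0047 = $450,423 × 0.0047 = $2,116.9881
Regional Park District: ($464,423 − $14,000) × 0.0042 = $450,423 × 0.0042 = $1,891.7766
Levies subtotal = $18,444.33729
Total = $18,444.33729 + $518 = $18,962.33729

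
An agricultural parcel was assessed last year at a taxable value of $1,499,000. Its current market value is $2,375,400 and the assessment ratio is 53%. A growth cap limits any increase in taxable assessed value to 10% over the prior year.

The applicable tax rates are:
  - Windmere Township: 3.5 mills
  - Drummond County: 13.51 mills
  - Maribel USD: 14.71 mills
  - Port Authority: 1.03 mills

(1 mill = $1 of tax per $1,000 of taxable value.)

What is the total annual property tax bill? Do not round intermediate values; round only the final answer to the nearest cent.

$41,231.01

Uncapped assessed value = $2,375,400 × 0.53 = $1,258,962
Cap limit = $1,499,000 × 1.1 = $1,648,900
Taxable assessed value = min($1,258,962, $1,648,900) = $1,258,962 (cap does not bind)
Windmere Township: $1,258,962 × 0.0035 = $4,406.367
Drummond County: $1,258,962 × 0.01351 = $17,008.57662
Maribel USD: $1,258,962 × 0.01471 = $18,519.33102
Port Authority: $1,258,962 × 0.00103 = $1,296.73086
Total = $41,231.0055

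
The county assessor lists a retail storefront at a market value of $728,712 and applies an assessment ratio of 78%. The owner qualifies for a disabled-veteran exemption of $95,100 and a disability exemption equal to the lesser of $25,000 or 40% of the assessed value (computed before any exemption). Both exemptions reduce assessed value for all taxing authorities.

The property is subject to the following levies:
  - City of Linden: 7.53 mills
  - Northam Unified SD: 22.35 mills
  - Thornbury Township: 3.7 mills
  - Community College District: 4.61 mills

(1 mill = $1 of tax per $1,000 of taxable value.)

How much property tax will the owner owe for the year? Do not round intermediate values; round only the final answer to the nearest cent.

$17,120.40

Assessed value = $728,712 × 0.78 = $568,395.36
Disability exemption = min($25,000, 40% × $568,395.36) = min($25,000, $227,358.144) = $25,000 (dollar cap binds)
Taxable value = $568,395.36 − $95,100 − $25,000 = $448,295.36
City of Linden: $448,295.36 × 0.00753 = $3,375.6640608
Northam Unified SD: $448,295.36 × 0.02235 = $10,019.401296
Thornbury Township: $448,295.36 × 0.0037 = $1,658.692832
Community College District: $448,295.36 × 0.00461 = $2,066.6416096
Total = $17,120.3997984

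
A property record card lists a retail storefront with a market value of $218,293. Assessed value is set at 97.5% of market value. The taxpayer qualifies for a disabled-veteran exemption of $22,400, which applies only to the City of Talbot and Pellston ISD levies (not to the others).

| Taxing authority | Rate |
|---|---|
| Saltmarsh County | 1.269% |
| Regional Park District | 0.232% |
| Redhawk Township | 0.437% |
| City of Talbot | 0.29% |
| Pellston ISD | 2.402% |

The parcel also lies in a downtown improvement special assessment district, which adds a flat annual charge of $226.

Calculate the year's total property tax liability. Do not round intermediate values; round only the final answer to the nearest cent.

Assessed value = $218,293 × 0.975 = $212,835.675
Saltmarsh County: $212,835.675 × 0.01269 = $2,700.88471575
Regional Park District: $212,835.675 × 0.00232 = $493.778766
Redhawk Township: $212,835.675 × 0.00437 = $930.09189975
City of Talbot: ($212,835.675 − $22,400) × 0.0029 = $190,435.675 × 0.0029 = $552.2634575
Pellston ISD: ($212,835.675 − $22,400) × 0.02402 = $190,435.675 × 0.02402 = $4,574.2649135
Levies subtotal = $9,251.2837525
Total = $9,251.2837525 + $226 = $9,477.2837525

$9,477.28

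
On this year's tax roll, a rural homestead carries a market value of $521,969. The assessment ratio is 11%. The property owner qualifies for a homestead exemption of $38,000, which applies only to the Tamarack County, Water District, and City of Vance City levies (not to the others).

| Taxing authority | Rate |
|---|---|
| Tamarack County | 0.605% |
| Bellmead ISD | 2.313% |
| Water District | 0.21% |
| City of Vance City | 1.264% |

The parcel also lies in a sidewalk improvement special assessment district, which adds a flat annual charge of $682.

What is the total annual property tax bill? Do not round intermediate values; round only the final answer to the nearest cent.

$2,413.72

Assessed value = $521,969 × 0.11 = $57,416.59
Tamarack County: ($57,416.59 − $38,000) × 0.00605 = $19,416.59 × 0.00605 = $117.4703695
Bellmead ISD: $57,416.59 × 0.02313 = $1,328.0457267
Water District: ($57,416.59 − $38,000) × 0.0021 = $19,416.59 × 0.0021 = $40.774839
City of Vance City: ($57,416.59 − $38,000) × 0.01264 = $19,416.59 × 0.01264 = $245.4256976
Levies subtotal = $1,731.7166328
Total = $1,731.7166328 + $682 = $2,413.7166328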